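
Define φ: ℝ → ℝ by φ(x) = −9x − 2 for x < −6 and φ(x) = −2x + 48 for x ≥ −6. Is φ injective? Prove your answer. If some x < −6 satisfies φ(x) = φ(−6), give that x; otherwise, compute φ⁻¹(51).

Both pieces are strictly decreasing (slopes −9 and −2), so each is injective on its own interval.
The left piece maps (−∞, −6) onto (52, ∞); the right piece maps [−6, ∞) onto (−∞, 60].
These images overlap. In particular φ(−6) = 60 (right piece), and solving −9x − 2 = 60 on the left piece gives x = −62/9 < −6.
So φ(−62/9) = φ(−6) with −62/9 ≠ −6, and φ is not injective. This x = −62/9 is the requested value below −6.

-62/9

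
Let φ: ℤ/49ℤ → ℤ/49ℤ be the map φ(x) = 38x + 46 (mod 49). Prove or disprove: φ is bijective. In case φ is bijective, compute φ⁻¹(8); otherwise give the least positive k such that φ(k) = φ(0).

Suppose φ(s) = φ(t) in ℤ/49ℤ. Then 38s + 46 ≡ 38t + 46 (mod 49), thus 38(s − t) ≡ 0 (mod 49).
Since gcd(38, 49) = 1, 38 is invertible modulo 49, so s − t ≡ 0 (mod 49), i.e. s = t.
We now compute 38⁻¹ mod 49 explicitly. Euclid's algorithm: 49 = 1·38 + 11, 38 = 3·11 + 5, 11 = 2·5 + 1; back-substituting gives 1 = 40·38 − 31·49, so 38⁻¹ ≡ 40 (mod 49).
For any y ∈ ℤ/49ℤ, x = 40(y − 46) mod 49 satisfies φ(x) = 38·40(y − 46) + 46 ≡ y (since 38·40 ≡ 1 mod 49). So every y has a preimage.
So φ is bijective.
Since φ is bijective, we find φ⁻¹(8): we need 38x ≡ 8 − 46 ≡ 11 (mod 49). Using 38⁻¹ = 40: x ≡ 40·11 = 440 = 8·49 + 48, so x = 48.
Check: φ(48) = 38·48 + 46 = 1870 = 38·49 + 8 ≡ 8 (mod 49).

48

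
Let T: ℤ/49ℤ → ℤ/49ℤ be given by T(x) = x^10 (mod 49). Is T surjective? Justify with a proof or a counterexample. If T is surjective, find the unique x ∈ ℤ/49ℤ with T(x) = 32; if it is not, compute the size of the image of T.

22

T(0) = 0^10 = 0.
T(7): Repeated squaring mod 49: 7^1 ≡ 7, 7^2 ≡ 7² = 49 ≡ 0, 7^4 ≡ 0² = 0, 7^8 ≡ 0² = 0. Since 10 = 8 + 2, 7^10 ≡ 0·0: 0·0 = 0. So 7^10 ≡ 0 (mod 49).
So T(0) = T(7) = 0 while 0 ≠ 7, thus T is not injective.
A non-injective map from the 49-element set ℤ/49ℤ to itself takes at most 48 distinct values, so it cannot be surjective. Hence T is not surjective.
Since T is not surjective, we determine |image(T)|. Computing x^10 mod 49 for each x (by repeated squaring, reducing mod 49 at every step), the values T(0), T(1), …, T(48) are: 0, 1, 44, 4, 25, 23, 29, 0, 22, 16, 32, 46, 2, 8, 0, 43, 37, 11, 18, 30, 36, 0, 15, 9, 39, 39, 9, 15, 0, 36, 30, 18, 11, 37, 43, 0, 8, 2, 46, 32, 16, 22, 0, 29, 23, 25, 4, 44, 1.
The distinct values are {0, 1, 2, 4, 8, 9, 11, 15, 16, 18, 22, 23, 25, 29, 30, 32, 36, 37, 39, 43, 44, 46}; there are 22 of them.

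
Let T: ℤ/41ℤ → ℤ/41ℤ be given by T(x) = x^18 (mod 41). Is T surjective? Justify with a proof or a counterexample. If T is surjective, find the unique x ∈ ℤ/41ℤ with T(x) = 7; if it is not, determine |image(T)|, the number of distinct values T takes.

21

T(20): Repeated squaring mod 41: 20^1 ≡ 20, 20^2 ≡ 20² = 400 ≡ 31, 20^4 ≡ 31² = 961 ≡ 18, 20^8 ≡ 18² = 324 ≡ 37, 20^16 ≡ 37² = 1369 ≡ 16. Since 18 = 16 + 2, 20^18 ≡ 16·31: 16·31 = 496 ≡ 4. So 20^18 ≡ 4 (mod 41).
T(21): Repeated squaring mod 41: 21^1 ≡ 21, 21^2 ≡ 21² = 441 ≡ 31, 21^4 ≡ 31² = 961 ≡ 18, 21^8 ≡ 18² = 324 ≡ 37, 21^16 ≡ 37² = 1369 ≡ 16. Since 18 = 16 + 2, 21^18 ≡ 16·31: 16·31 = 496 ≡ 4. So 21^18 ≡ 4 (mod 41).
So T(20) = T(21) = 4 while 20 ≠ 21, hence T is not injective.
A non-injective map from the 41-element set ℤ/41ℤ to itself takes at most 40 distinct values, so it cannot be surjective. Therefore T is not surjective.
Since T is not surjective, we determine |image(T)|. Computing x^18 mod 41 for each x (by repeated squaring, reducing mod 41 at every step), the values T(0), T(1), …, T(40) are: 0, 1, 31, 9, 18, 23, 33, 5, 25, 40, 16, 21, 39, 8, 32, 2, 37, 20, 10, 36, 4, 4, 36, 10, 20, 37, 2, 32, 8, 39, 21, 16, 40, 25, 5, 33, 23, 18, 9, 31, 1.
The distinct values are {0, 1, 2, 4, 5, 8, 9, 10, 16, 18, 20, 21, 23, 25, 31, 32, 33, 36, 37, 39, 40}; there are 21 of them.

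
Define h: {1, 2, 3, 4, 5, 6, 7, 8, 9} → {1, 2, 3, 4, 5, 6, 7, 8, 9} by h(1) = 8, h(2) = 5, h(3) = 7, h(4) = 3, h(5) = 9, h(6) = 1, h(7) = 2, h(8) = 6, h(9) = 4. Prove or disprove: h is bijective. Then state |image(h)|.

The values 8, 5, 7, 3, 9, 1, 2, 6, 4 are a permutation of {1, 2, 3, 4, 5, 6, 7, 8, 9}: each element appears exactly once.
So h is injective and surjective, hence bijective.
The image of h is {1, 2, 3, 4, 5, 6, 7, 8, 9}, which has 9 elements.

9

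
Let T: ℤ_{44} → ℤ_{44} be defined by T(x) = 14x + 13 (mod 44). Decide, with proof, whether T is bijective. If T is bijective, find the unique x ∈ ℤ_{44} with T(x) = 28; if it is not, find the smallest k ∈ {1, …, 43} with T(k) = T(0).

22

We have gcd(14, 44) = 2 > 1. Taking u = 0 and v = 22: T(0) = 13 and T(22) = 14·22 + 13 = 321 ≡ 13 (mod 44).
So T(0) = T(22) while 0 ≠ 22, therefore T is not injective, hence not bijective.
Since T is not bijective, we find the least positive k with T(k) = T(0): this means 14k ≡ 0 (mod 44), i.e. 44 ∣ 14k. Since gcd(14, 44) = 2, dividing through by 2 this holds exactly when 22 ∣ 7k, and as gcd(7, 22) = 1, exactly when 22 ∣ k.
The smallest positive such k is 22.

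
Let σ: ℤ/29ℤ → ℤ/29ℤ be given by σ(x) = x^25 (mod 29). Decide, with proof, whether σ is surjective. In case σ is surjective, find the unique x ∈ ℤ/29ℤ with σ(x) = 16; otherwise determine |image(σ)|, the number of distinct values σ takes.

Since 29 is prime, the nonzero elements of ℤ/29ℤ form a cyclic group of order 28.
As gcd(25, 28) = 1, raising to the 25th power is a bijection on this group: if a^25 ≡ b^25 then (ab^{−1})^25 = 1, and the only element of order dividing gcd(25, 28) = 1 is 1, so a = b.
With σ(0) = 0 this makes σ injective on all of ℤ/29ℤ, hence bijective (finite equal-size domain and codomain). In particular σ is surjective.
Since σ is surjective, we find the preimage of 16. The inverse of x ↦ x^25 on (ℤ/29ℤ)^× is x ↦ x^9, because 25·9 = 225 = 8·28 + 1 ≡ 1 (mod 28) and x^{28} = 1 for x ≠ 0 (Fermat). So σ⁻¹(16) = 16^9 mod 29.
Repeated squaring mod 29: 16^1 ≡ 16, 16^2 ≡ 16² = 256 ≡ 24, 16^4 ≡ 24² = 576 ≡ 25, 16^8 ≡ 25² = 625 ≡ 16. Since 9 = 8 + 1, 16^9 ≡ 16·16: 16·16 = 256 ≡ 24. So 16^9 ≡ 24 (mod 29).
Hence σ⁻¹(16) = 24.

24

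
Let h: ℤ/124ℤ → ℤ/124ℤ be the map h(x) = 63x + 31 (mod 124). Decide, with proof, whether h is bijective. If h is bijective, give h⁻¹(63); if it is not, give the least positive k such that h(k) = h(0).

Suppose h(s) = h(t) in ℤ/124ℤ. Then 63s + 31 ≡ 63t + 31 (mod 124), thus 63(s − t) ≡ 0 (mod 124).
Since gcd(63, 124) = 1, 63 is invertible modulo 124, therefore s − t ≡ 0 (mod 124), i.e. s = t.
We now compute 63⁻¹ mod 124 explicitly. Euclid's algorithm: 124 = 1·63 + 61, 63 = 1·61 + 2, 61 = 30·2 + 1; back-substituting gives 1 = 63·63 − 32·124, so 63⁻¹ ≡ 63 (mod 124).
For any y ∈ ℤ/124ℤ, x = 63(y − 31) mod 124 satisfies h(x) = 63·63(y − 31) + 31 ≡ y (since 63·63 ≡ 1 mod 124). So every y has a preimage.
Thus h is bijective.
Since h is bijective, we find h⁻¹(63): we need 63x ≡ 63 − 31 ≡ 32 (mod 124). Using 63⁻¹ = 63: x ≡ 63·32 = 2016 = 16·124 + 32, so x = 32.
Check: h(32) = 63·32 + 31 = 2047 = 16·124 + 63 ≡ 63 (mod 124).

32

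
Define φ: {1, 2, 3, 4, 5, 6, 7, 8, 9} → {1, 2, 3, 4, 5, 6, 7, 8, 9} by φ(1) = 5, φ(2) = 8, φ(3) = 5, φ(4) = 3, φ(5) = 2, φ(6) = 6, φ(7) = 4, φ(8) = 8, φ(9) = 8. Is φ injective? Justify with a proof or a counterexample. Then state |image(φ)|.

φ(1) = 5 = φ(3) with 1 ≠ 3, so φ is not injective.
The image of φ is {2, 3, 4, 5, 6, 8}, which has 6 elements.

6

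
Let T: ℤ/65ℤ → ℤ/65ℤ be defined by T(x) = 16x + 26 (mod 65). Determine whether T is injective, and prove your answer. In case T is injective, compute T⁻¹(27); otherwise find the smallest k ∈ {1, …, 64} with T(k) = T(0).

61

If T(s) = T(t), then 16s ≡ 16t (mod 65). Because gcd(16, 65) = 1, we may cancel 16 to get s ≡ t (mod 65).
Therefore T is injective.
We now compute 16⁻¹ mod 65 explicitly. Euclid's algorithm: 65 = 4·16 + 1; back-substituting gives 1 = 61·16 − 15·65, so 16⁻¹ ≡ 61 (mod 65).
Since T is injective, we find T⁻¹(27): we need 16x ≡ 27 − 26 ≡ 1 (mod 65). Using 16⁻¹ = 61: x ≡ 61·1 = 61, so x = 61.
Check: T(61) = 16·61 + 26 = 1002 = 15·65 + 27 ≡ 27 (mod 65).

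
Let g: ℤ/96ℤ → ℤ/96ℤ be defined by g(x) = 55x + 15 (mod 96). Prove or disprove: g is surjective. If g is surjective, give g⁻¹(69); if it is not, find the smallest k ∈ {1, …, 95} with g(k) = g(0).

90

Since gcd(55, 96) = 1, 55 is invertible modulo 96. Euclid's algorithm: 96 = 1·55 + 41, 55 = 1·41 + 14, 41 = 2·14 + 13, 14 = 1·13 + 1; back-substituting gives 1 = 7·55 − 4·96, so 55⁻¹ ≡ 7 (mod 96).
For any y ∈ ℤ/96ℤ, x = 7(y − 15) mod 96 satisfies g(x) = 55·7(y − 15) + 15 ≡ y (since 55·7 ≡ 1 mod 96). So every y has a preimage.
Therefore g is surjective.
Since g is surjective, we compute g⁻¹(69): solve 55x + 15 ≡ 69 (mod 96), i.e. 55x ≡ 54 (mod 96).
Multiplying by 55⁻¹ = 7 gives x ≡ 7·54 = 378 = 3·96 + 90 ≡ 90 (mod 96).
Check: g(90) = 55·90 + 15 = 4965 = 51·96 + 69 ≡ 69 (mod 96).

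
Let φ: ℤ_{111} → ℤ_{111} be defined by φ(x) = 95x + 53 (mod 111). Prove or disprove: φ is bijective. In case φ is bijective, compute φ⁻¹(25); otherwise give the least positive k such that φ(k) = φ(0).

By definition, φ is injective when φ(u) = φ(v) forces u = v.
If φ(u) = φ(v), then 95u ≡ 95v (mod 111). Because gcd(95, 111) = 1, we may cancel 95 to get u ≡ v (mod 111).
We now compute 95⁻¹ mod 111 explicitly. Euclid's algorithm: 111 = 1·95 + 16, 95 = 5·16 + 15, 16 = 1·15 + 1; back-substituting gives 1 = 104·95 − 89·111, so 95⁻¹ ≡ 104 (mod 111).
Then y ↦ 104(y − 53) is a two-sided inverse to φ, so every y ∈ ℤ_{111} has a preimage.
Hence φ is bijective.
Since φ is bijective, we compute φ⁻¹(25): solve 95x + 53 ≡ 25 (mod 111), i.e. 95x ≡ 83 (mod 111).
Multiplying by 95⁻¹ = 104 gives x ≡ 104·83 = 8632 = 77·111 + 85 ≡ 85 (mod 111).
Check: φ(85) = 95·85 + 53 = 8128 = 73·111 + 25 ≡ 25 (mod 111).

85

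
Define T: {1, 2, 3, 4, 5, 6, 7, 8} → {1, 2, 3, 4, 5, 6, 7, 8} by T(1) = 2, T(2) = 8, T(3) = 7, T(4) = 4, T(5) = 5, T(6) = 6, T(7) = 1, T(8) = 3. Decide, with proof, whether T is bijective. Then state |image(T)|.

8

The values 2, 8, 7, 4, 5, 6, 1, 3 are a permutation of {1, 2, 3, 4, 5, 6, 7, 8}: each element appears exactly once.
So T is injective and surjective, hence bijective.
The image of T is {1, 2, 3, 4, 5, 6, 7, 8}, which has 8 elements.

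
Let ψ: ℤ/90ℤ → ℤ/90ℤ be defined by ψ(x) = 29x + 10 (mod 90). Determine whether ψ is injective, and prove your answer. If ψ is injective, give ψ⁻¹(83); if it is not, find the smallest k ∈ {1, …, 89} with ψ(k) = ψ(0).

77

If ψ(x_1) = ψ(x_2), then 29x_1 ≡ 29x_2 (mod 90). Because gcd(29, 90) = 1, we may cancel 29 to get x_1 ≡ x_2 (mod 90).
Therefore ψ is injective.
We now compute 29⁻¹ mod 90 explicitly. Euclid's algorithm: 90 = 3·29 + 3, 29 = 9·3 + 2, 3 = 1·2 + 1; back-substituting gives 1 = 59·29 − 19·90, so 29⁻¹ ≡ 59 (mod 90).
Since ψ is injective, we find ψ⁻¹(83): we need 29x ≡ 83 − 10 ≡ 73 (mod 90). Using 29⁻¹ = 59: x ≡ 59·73 = 4307 = 47·90 + 77, so x = 77.
Check: ψ(77) = 29·77 + 10 = 2243 = 24·90 + 83 ≡ 83 (mod 90).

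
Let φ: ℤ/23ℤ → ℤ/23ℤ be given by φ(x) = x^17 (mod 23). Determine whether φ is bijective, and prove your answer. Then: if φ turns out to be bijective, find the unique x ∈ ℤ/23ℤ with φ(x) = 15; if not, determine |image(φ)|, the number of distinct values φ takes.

5

Since 23 is prime, the nonzero elements of ℤ/23ℤ form a cyclic group of order 22.
As gcd(17, 22) = 1, raising to the 17th power is a bijection on this group: if u^17 ≡ v^17 then (uv^{−1})^17 = 1, and the only element of order dividing gcd(17, 22) = 1 is 1, so u = v.
With φ(0) = 0 this makes φ injective on all of ℤ/23ℤ, hence bijective (finite equal-size domain and codomain). In particular φ is bijective.
Since φ is bijective, we find the preimage of 15. The inverse of x ↦ x^17 on (ℤ/23ℤ)^× is x ↦ x^13, because 17·13 = 221 = 10·22 + 1 ≡ 1 (mod 22) and x^{22} = 1 for x ≠ 0 (Fermat). So φ⁻¹(15) = 15^13 mod 23.
Repeated squaring mod 23: 15^1 ≡ 15, 15^2 ≡ 15² = 225 ≡ 18, 15^4 ≡ 18² = 324 ≡ 2, 15^8 ≡ 2² = 4. Since 13 = 8 + 4 + 1, 15^13 ≡ 4·2·15: 4·2 = 8, then 8·15 = 120 ≡ 5. So 15^13 ≡ 5 (mod 23).
Hence φ⁻¹(15) = 5.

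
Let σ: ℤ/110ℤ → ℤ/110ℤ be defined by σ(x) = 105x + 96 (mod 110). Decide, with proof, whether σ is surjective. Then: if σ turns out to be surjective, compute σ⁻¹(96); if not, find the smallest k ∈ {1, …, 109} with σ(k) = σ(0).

Recall: σ is surjective if every y in the codomain equals σ(x) for some x in the domain.
Since gcd(105, 110) = 5, we have 105x ≡ 0 (mod 5) for all x, so σ(x) ≡ 1 (mod 5).
But 0 ≢ 1 (mod 5), so 0 ∈ ℤ/110ℤ has no preimage. So σ is not surjective.
Since σ is not surjective, we find the least positive k with σ(k) = σ(0): this means 105k ≡ 0 (mod 110), i.e. 110 ∣ 105k. Since gcd(105, 110) = 5, dividing through by 5 this holds exactly when 22 ∣ 21k, and as gcd(21, 22) = 1, exactly when 22 ∣ k.
The smallest positive such k is 22.

22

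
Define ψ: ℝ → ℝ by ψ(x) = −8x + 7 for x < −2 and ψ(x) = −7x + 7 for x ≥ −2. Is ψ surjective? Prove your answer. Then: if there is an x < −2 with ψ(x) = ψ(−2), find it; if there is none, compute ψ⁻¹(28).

Both pieces are strictly decreasing (slopes −8 and −7), so each is injective on its own interval.
The left piece maps (−∞, −2) onto (23, ∞); the right piece maps [−2, ∞) onto (−∞, 21].
The union (23, ∞) ∪ (−∞, 21] omits the interval between 23 and 21; in particular 23 has no preimage. So ψ is not surjective.
Because the two images are disjoint, no x < −2 has ψ(x) = ψ(−2), so we compute ψ⁻¹(28): 28 lies in (23, ∞), so solve −8x + 7 = 28: x = (28 − 7)/(−8) = −21/8.

-21/8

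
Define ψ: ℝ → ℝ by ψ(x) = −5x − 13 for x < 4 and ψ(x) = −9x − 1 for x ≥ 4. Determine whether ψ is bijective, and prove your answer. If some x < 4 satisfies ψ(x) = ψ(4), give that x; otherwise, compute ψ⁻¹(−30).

17/5

Both pieces are strictly decreasing (slopes −5 and −9), so each is injective on its own interval.
The left piece maps (−∞, 4) onto (−33, ∞); the right piece maps [4, ∞) onto (−∞, −37].
The images leave a gap (−33 has no preimage), so ψ is not surjective, hence not bijective.
Because the two images are disjoint, no x < 4 has ψ(x) = ψ(4), so we compute ψ⁻¹(−30): −30 lies in (−33, ∞), so solve −5x − 13 = −30: x = (−30 + 13)/(−5) = 17/5.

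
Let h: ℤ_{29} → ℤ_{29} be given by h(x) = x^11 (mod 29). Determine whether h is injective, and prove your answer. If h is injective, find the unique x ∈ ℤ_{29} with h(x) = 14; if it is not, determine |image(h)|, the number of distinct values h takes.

26

Since 29 is prime, the nonzero elements of ℤ_{29} form a cyclic group of order 28.
As gcd(11, 28) = 1, raising to the 11th power is a bijection on this group: if u^11 ≡ v^11 then (uv^{−1})^11 = 1, and the only element of order dividing gcd(11, 28) = 1 is 1, so u = v.
With h(0) = 0 this makes h injective on all of ℤ_{29}, hence bijective (finite equal-size domain and codomain). In particular h is injective.
Since h is injective, we find the preimage of 14. The inverse of x ↦ x^11 on (ℤ_{29})^× is x ↦ x^23, because 11·23 = 253 = 9·28 + 1 ≡ 1 (mod 28) and x^{28} = 1 for x ≠ 0 (Fermat). So h⁻¹(14) = 14^23 mod 29.
Repeated squaring mod 29: 14^1 ≡ 14, 14^2 ≡ 14² = 196 ≡ 22, 14^4 ≡ 22² = 484 ≡ 20, 14^8 ≡ 20² = 400 ≡ 23, 14^16 ≡ 23² = 529 ≡ 7. Since 23 = 16 + 4 + 2 + 1, 14^23 ≡ 7·20·22·14: 7·20 = 140 ≡ 24, then 24·22 = 528 ≡ 6, then 6·14 = 84 ≡ 26. So 14^23 ≡ 26 (mod 29).
Hence h⁻¹(14) = 26.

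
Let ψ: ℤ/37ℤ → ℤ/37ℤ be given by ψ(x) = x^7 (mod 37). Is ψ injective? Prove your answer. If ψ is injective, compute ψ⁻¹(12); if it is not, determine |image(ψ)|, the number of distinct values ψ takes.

Since 37 is prime, the nonzero elements of ℤ/37ℤ form a cyclic group of order 36.
As gcd(7, 36) = 1, raising to the 7th power is a bijection on this group: if s^7 ≡ t^7 then (st^{−1})^7 = 1, and the only element of order dividing gcd(7, 36) = 1 is 1, so s = t.
With ψ(0) = 0 this makes ψ injective on all of ℤ/37ℤ, hence bijective (finite equal-size domain and codomain). In particular ψ is injective.
Since ψ is injective, we find the preimage of 12. The inverse of x ↦ x^7 on (ℤ/37ℤ)^× is x ↦ x^31, because 7·31 = 217 = 6·36 + 1 ≡ 1 (mod 36) and x^{36} = 1 for x ≠ 0 (Fermat). So ψ⁻¹(12) = 12^31 mod 37.
Repeated squaring mod 37: 12^1 ≡ 12, 12^2 ≡ 12² = 144 ≡ 33, 12^4 ≡ 33² = 1089 ≡ 16, 12^8 ≡ 16² = 256 ≡ 34, 12^16 ≡ 34² = 1156 ≡ 9. Since 31 = 16 + 8 + 4 + 2 + 1, 12^31 ≡ 9·34·16·33·12: 9·34 = 306 ≡ 10, then 10·16 = 160 ≡ 12, then 12·33 = 396 ≡ 26, then 26·12 = 312 ≡ 16. So 12^31 ≡ 16 (mod 37).
Hence ψ⁻¹(12) = 16.

16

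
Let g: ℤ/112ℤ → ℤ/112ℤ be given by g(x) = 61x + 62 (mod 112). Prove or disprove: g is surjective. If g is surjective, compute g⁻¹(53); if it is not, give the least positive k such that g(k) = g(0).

Since gcd(61, 112) = 1, 61 is invertible modulo 112. Euclid's algorithm: 112 = 1·61 + 51, 61 = 1·51 + 10, 51 = 5·10 + 1; back-substituting gives 1 = 101·61 − 55·112, so 61⁻¹ ≡ 101 (mod 112).
For any y ∈ ℤ/112ℤ, x = 101(y − 62) mod 112 satisfies g(x) = 61·101(y − 62) + 62 ≡ y (since 61·101 ≡ 1 mod 112). So every y has a preimage.
Thus g is surjective.
Since g is surjective, we find g⁻¹(53): we need 61x ≡ 53 − 62 ≡ 103 (mod 112). Using 61⁻¹ = 101: x ≡ 101·103 = 10403 = 92·112 + 99, so x = 99.
Check: g(99) = 61·99 + 62 = 6101 = 54·112 + 53 ≡ 53 (mod 112).

99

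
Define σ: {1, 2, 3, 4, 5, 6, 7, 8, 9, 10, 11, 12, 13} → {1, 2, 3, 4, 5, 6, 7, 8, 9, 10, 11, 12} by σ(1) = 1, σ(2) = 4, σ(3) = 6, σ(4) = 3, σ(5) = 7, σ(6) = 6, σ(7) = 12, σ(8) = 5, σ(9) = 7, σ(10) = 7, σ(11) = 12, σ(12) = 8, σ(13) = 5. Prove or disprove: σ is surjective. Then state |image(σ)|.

8

No element maps to 2, so σ is not surjective.
The image of σ is {1, 3, 4, 5, 6, 7, 8, 12}, which has 8 elements.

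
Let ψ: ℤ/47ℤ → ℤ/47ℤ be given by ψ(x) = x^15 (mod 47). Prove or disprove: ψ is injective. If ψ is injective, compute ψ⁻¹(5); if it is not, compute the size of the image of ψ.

Since 47 is prime, the nonzero elements of ℤ/47ℤ form a cyclic group of order 46.
As gcd(15, 46) = 1, raising to the 15th power is a bijection on this group: if x_1^15 ≡ x_2^15 then (x_1x_2^{−1})^15 = 1, and the only element of order dividing gcd(15, 46) = 1 is 1, so x_1 = x_2.
With ψ(0) = 0 this makes ψ injective on all of ℤ/47ℤ, hence bijective (finite equal-size domain and codomain). In particular ψ is injective.
Since ψ is injective, we find the preimage of 5. The inverse of x ↦ x^15 on (ℤ/47ℤ)^× is x ↦ x^43, because 15·43 = 645 = 14·46 + 1 ≡ 1 (mod 46) and x^{46} = 1 for x ≠ 0 (Fermat). So ψ⁻¹(5) = 5^43 mod 47.
Repeated squaring mod 47: 5^1 ≡ 5, 5^2 ≡ 5² = 25, 5^4 ≡ 25² = 625 ≡ 14, 5^8 ≡ 14² = 196 ≡ 8, 5^16 ≡ 8² = 64 ≡ 17, 5^32 ≡ 17² = 289 ≡ 7. Since 43 = 32 + 8 + 2 + 1, 5^43 ≡ 7·8·25·5: 7·8 = 56 ≡ 9, then 9·25 = 225 ≡ 37, then 37·5 = 185 ≡ 44. So 5^43 ≡ 44 (mod 47).
Hence ψ⁻¹(5) = 44.

44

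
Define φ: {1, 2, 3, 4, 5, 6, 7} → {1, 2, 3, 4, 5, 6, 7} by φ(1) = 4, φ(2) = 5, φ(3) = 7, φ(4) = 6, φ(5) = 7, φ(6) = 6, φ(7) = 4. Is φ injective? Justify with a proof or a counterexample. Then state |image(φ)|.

4

φ(3) = 7 = φ(5) with 3 ≠ 5, so φ is not injective.
The image of φ is {4, 5, 6, 7}, which has 4 elements.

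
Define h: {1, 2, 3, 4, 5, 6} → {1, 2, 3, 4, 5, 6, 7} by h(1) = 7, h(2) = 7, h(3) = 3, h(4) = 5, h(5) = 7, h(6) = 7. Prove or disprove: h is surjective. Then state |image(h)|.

3

No element maps to 1, so h is not surjective.
The image of h is {3, 5, 7}, which has 3 elements.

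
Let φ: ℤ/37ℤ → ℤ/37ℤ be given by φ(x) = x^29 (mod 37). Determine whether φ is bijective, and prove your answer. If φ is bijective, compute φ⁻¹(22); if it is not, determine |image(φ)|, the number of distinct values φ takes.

13

Since 37 is prime, the nonzero elements of ℤ/37ℤ form a cyclic group of order 36.
As gcd(29, 36) = 1, raising to the 29th power is a bijection on this group: if s^29 ≡ t^29 then (st^{−1})^29 = 1, and the only element of order dividing gcd(29, 36) = 1 is 1, so s = t.
With φ(0) = 0 this makes φ injective on all of ℤ/37ℤ, hence bijective (finite equal-size domain and codomain). In particular φ is bijective.
Since φ is bijective, we find the preimage of 22. The inverse of x ↦ x^29 on (ℤ/37ℤ)^× is x ↦ x^5, because 29·5 = 145 = 4·36 + 1 ≡ 1 (mod 36) and x^{36} = 1 for x ≠ 0 (Fermat). So φ⁻¹(22) = 22^5 mod 37.
Repeated squaring mod 37: 22^1 ≡ 22, 22^2 ≡ 22² = 484 ≡ 3, 22^4 ≡ 3² = 9. Since 5 = 4 + 1, 22^5 ≡ 9·22: 9·22 = 198 ≡ 13. So 22^5 ≡ 13 (mod 37).
Hence φ⁻¹(22) = 13.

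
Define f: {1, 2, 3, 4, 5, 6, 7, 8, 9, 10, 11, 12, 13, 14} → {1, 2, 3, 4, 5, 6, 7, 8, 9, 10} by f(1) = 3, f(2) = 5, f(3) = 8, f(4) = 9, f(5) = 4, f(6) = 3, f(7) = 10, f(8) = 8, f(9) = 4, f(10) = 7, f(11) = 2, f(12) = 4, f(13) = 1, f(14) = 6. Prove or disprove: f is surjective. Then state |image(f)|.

Every element of the codomain has a preimage: 1 = f(13), 2 = f(11), 3 = f(1), 4 = f(5), 5 = f(2), 6 = f(14), 7 = f(10), 8 = f(3), 9 = f(4), 10 = f(7).
So f is surjective.
The image of f is {1, 2, 3, 4, 5, 6, 7, 8, 9, 10}, which has 10 elements.

10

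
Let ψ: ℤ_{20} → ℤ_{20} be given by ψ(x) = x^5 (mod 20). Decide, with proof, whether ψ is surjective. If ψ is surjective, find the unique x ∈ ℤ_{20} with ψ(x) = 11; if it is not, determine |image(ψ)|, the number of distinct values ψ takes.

ψ(0) = 0^5 = 0.
ψ(10): Repeated squaring mod 20: 10^1 ≡ 10, 10^2 ≡ 10² = 100 ≡ 0, 10^4 ≡ 0² = 0. Since 5 = 4 + 1, 10^5 ≡ 0·10: 0·10 = 0. So 10^5 ≡ 0 (mod 20).
So ψ(0) = ψ(10) = 0 while 0 ≠ 10, so ψ is not injective.
A non-injective map from the 20-element set ℤ_{20} to itself takes at most 19 distinct values, so it cannot be surjective. Thus ψ is not surjective.
Since ψ is not surjective, we determine |image(ψ)|. Computing x^5 mod 20 for each x (by repeated squaring, reducing mod 20 at every step), the values ψ(0), ψ(1), …, ψ(19) are: 0, 1, 12, 3, 4, 5, 16, 7, 8, 9, 0, 11, 12, 13, 4, 15, 16, 17, 8, 19.
The distinct values are {0, 1, 3, 4, 5, 7, 8, 9, 11, 12, 13, 15, 16, 17, 19}; there are 15 of them.

15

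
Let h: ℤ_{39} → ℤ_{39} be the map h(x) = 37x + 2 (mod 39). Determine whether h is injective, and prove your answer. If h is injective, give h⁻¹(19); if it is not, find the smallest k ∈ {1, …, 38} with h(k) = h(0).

Recall that h is injective if h(x_1) = h(x_2) implies x_1 = x_2.
If h(x_1) = h(x_2), then 37x_1 ≡ 37x_2 (mod 39). Because gcd(37, 39) = 1, we may cancel 37 to get x_1 ≡ x_2 (mod 39).
Thus h is injective.
We now compute 37⁻¹ mod 39 explicitly. Euclid's algorithm: 39 = 1·37 + 2, 37 = 18·2 + 1; back-substituting gives 1 = 19·37 − 18·39, so 37⁻¹ ≡ 19 (mod 39).
Since h is injective, we compute h⁻¹(19): solve 37x + 2 ≡ 19 (mod 39), i.e. 37x ≡ 17 (mod 39).
Multiplying by 37⁻¹ = 19 gives x ≡ 19·17 = 323 = 8·39 + 11 ≡ 11 (mod 39).
Check: h(11) = 37·11 + 2 = 409 = 10·39 + 19 ≡ 19 (mod 39).

11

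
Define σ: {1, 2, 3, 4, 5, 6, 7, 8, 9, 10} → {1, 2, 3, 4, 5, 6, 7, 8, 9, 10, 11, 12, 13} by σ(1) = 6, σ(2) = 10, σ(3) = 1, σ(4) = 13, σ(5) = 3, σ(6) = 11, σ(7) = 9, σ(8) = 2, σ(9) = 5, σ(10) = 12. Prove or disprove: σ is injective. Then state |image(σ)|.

The values σ(1), …, σ(10) are 6, 10, 1, 13, 3, 11, 9, 2, 5, 12 — all distinct.
So σ(a) = σ(b) only when a = b, and σ is injective.
The image of σ is {1, 2, 3, 5, 6, 9, 10, 11, 12, 13}, which has 10 elements.

10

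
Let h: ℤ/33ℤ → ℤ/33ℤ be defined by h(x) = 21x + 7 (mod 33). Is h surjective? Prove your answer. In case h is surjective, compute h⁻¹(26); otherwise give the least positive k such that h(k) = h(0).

Recall that h is surjective if every y in the codomain equals h(x) for some x in the domain.
Since gcd(21, 33) = 3, we have 21x ≡ 0 (mod 3) for all x, so h(x) ≡ 1 (mod 3).
But 0 ≢ 1 (mod 3), so 0 ∈ ℤ/33ℤ has no preimage. Hence h is not surjective.
Since h is not surjective, we find the least positive k with h(k) = h(0): this means 21k ≡ 0 (mod 33), i.e. 33 ∣ 21k. Since gcd(21, 33) = 3, dividing through by 3 this holds exactly when 11 ∣ 7k, and as gcd(7, 11) = 1, exactly when 11 ∣ k.
The smallest positive such k is 11.

11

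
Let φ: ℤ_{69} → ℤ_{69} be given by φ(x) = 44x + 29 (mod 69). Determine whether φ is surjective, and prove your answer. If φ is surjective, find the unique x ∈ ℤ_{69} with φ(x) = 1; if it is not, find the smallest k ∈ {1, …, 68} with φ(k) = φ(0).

37

Since gcd(44, 69) = 1, 44 is invertible modulo 69. Euclid's algorithm: 69 = 1·44 + 25, 44 = 1·25 + 19, 25 = 1·19 + 6, 19 = 3·6 + 1; back-substituting gives 1 = 11·44 − 7·69, so 44⁻¹ ≡ 11 (mod 69).
For any y ∈ ℤ_{69}, x = 11(y − 29) mod 69 satisfies φ(x) = 44·11(y − 29) + 29 ≡ y (since 44·11 ≡ 1 mod 69). So every y has a preimage.
Hence φ is surjective.
Since φ is surjective, we find φ⁻¹(1): we need 44x ≡ 1 − 29 ≡ 41 (mod 69). Using 44⁻¹ = 11: x ≡ 11·41 = 451 = 6·69 + 37, so x = 37.
Check: φ(37) = 44·37 + 29 = 1657 = 24·69 + 1 ≡ 1 (mod 69).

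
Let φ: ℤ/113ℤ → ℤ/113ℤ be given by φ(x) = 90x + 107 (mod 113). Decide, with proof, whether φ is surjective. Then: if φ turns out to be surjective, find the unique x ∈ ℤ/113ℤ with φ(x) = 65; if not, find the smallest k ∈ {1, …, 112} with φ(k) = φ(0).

105

Recall: surjectivity means every element of the codomain has a preimage under φ.
Since gcd(90, 113) = 1, 90 is invertible modulo 113. Euclid's algorithm: 113 = 1·90 + 23, 90 = 3·23 + 21, 23 = 1·21 + 2, 21 = 10·2 + 1; back-substituting gives 1 = 54·90 − 43·113, so 90⁻¹ ≡ 54 (mod 113).
Then y ↦ 54(y − 107) is a two-sided inverse to φ, so every y ∈ ℤ/113ℤ has a preimage.
Thus φ is surjective.
Since φ is surjective, we compute φ⁻¹(65): solve 90x + 107 ≡ 65 (mod 113), i.e. 90x ≡ 71 (mod 113).
Multiplying by 90⁻¹ = 54 gives x ≡ 54·71 = 3834 = 33·113 + 105 ≡ 105 (mod 113).
Check: φ(105) = 90·105 + 107 = 9557 = 84·113 + 65 ≡ 65 (mod 113).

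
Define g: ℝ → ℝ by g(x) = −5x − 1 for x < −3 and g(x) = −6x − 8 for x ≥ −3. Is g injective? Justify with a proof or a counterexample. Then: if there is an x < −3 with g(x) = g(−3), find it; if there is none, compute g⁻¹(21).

-22/5

Both pieces are strictly decreasing (slopes −5 and −6), so each is injective on its own interval.
The left piece maps (−∞, −3) onto (14, ∞); the right piece maps [−3, ∞) onto (−∞, 10].
These images are disjoint, so no value is attained by both pieces. Thus g is injective.
Because the two images are disjoint, no x < −3 has g(x) = g(−3), so we compute g⁻¹(21): 21 lies in (14, ∞), so solve −5x − 1 = 21: x = (21 + 1)/(−5) = −22/5.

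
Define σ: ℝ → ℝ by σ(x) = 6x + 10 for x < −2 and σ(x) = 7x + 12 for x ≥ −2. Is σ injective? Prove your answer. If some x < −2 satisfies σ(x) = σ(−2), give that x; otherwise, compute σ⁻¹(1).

-11/7

Both pieces are strictly increasing (slopes 6 and 7), so each is injective on its own interval.
The left piece maps (−∞, −2) onto (−∞, −2); the right piece maps [−2, ∞) onto [−2, ∞).
These images are disjoint, so no value is attained by both pieces. Therefore σ is injective.
Because the two images are disjoint, no x < −2 has σ(x) = σ(−2), so we compute σ⁻¹(1): 1 lies in [−2, ∞), so solve 7x + 12 = 1: x = (1 − 12)/7 = −11/7.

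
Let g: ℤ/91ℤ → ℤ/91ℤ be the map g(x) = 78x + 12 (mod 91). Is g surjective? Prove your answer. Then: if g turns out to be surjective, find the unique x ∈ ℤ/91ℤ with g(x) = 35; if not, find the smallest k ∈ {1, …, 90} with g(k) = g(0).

7

By definition, g is surjective if every y in the codomain equals g(x) for some x in the domain.
Since gcd(78, 91) = 13, we have 78x ≡ 0 (mod 13) for all x, so g(x) ≡ 12 (mod 13).
But 0 ≢ 12 (mod 13), so 0 ∈ ℤ/91ℤ has no preimage. So g is not surjective.
Since g is not surjective, we find the least positive k with g(k) = g(0): this means 78k ≡ 0 (mod 91), i.e. 91 ∣ 78k. Since gcd(78, 91) = 13, dividing through by 13 this holds exactly when 7 ∣ 6k, and as gcd(6, 7) = 1, exactly when 7 ∣ k.
The smallest positive such k is 7.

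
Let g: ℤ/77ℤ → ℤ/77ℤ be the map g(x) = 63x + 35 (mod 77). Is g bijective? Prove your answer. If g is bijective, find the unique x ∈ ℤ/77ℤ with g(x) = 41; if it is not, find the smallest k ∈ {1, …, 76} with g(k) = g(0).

By definition, g is injective if g(s) = g(t) implies s = t.
We have gcd(63, 77) = 7 > 1. Taking s = 0 and t = 11: g(0) = 35 and g(11) = 63·11 + 35 = 728 ≡ 35 (mod 77).
So g(0) = g(11) while 0 ≠ 11, thus g is not injective, hence not bijective.
Since g is not bijective, we find the least positive k with g(k) = g(0): this means 63k ≡ 0 (mod 77), i.e. 77 ∣ 63k. Since gcd(63, 77) = 7, dividing through by 7 this holds exactly when 11 ∣ 9k, and as gcd(9, 11) = 1, exactly when 11 ∣ k.
The smallest positive such k is 11.

11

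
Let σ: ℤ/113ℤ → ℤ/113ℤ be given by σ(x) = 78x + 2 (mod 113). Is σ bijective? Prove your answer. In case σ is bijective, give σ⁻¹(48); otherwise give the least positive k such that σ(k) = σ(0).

Suppose σ(u) = σ(v) in ℤ/113ℤ. Then 78u + 2 ≡ 78v + 2 (mod 113), therefore 78(u − v) ≡ 0 (mod 113).
Since gcd(78, 113) = 1, 78 is invertible modulo 113, thus u − v ≡ 0 (mod 113), i.e. u = v.
We now compute 78⁻¹ mod 113 explicitly. Euclid's algorithm: 113 = 1·78 + 35, 78 = 2·35 + 8, 35 = 4·8 + 3, 8 = 2·3 + 2, 3 = 1·2 + 1; back-substituting gives 1 = 71·78 − 49·113, so 78⁻¹ ≡ 71 (mod 113).
Then y ↦ 71(y − 2) is a two-sided inverse to σ, so every y ∈ ℤ/113ℤ has a preimage.
Hence σ is bijective.
Since σ is bijective, we compute σ⁻¹(48): solve 78x + 2 ≡ 48 (mod 113), i.e. 78x ≡ 46 (mod 113).
Multiplying by 78⁻¹ = 71 gives x ≡ 71·46 = 3266 = 28·113 + 102 ≡ 102 (mod 113).
Check: σ(102) = 78·102 + 2 = 7958 = 70·113 + 48 ≡ 48 (mod 113).

102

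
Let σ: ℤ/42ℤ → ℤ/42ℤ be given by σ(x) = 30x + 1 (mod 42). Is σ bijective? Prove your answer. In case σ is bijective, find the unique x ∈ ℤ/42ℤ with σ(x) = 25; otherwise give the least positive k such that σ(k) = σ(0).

Recall that σ is injective if σ(a) = σ(b) implies a = b.
We have gcd(30, 42) = 6 > 1. Taking a = 0 and b = 7: σ(0) = 1 and σ(7) = 30·7 + 1 = 211 ≡ 1 (mod 42).
So σ(0) = σ(7) while 0 ≠ 7, so σ is not injective, hence not bijective.
Since σ is not bijective, we find the least positive k with σ(k) = σ(0): this means 30k ≡ 0 (mod 42), i.e. 42 ∣ 30k. Since gcd(30, 42) = 6, dividing through by 6 this holds exactly when 7 ∣ 5k, and as gcd(5, 7) = 1, exactly when 7 ∣ k.
The smallest positive such k is 7.

7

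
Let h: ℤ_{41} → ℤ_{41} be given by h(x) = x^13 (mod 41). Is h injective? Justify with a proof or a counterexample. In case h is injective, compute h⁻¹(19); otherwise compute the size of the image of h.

24

Since 41 is prime, the nonzero elements of ℤ_{41} form a cyclic group of order 40.
As gcd(13, 40) = 1, raising to the 13th power is a bijection on this group: if u^13 ≡ v^13 then (uv^{−1})^13 = 1, and the only element of order dividing gcd(13, 40) = 1 is 1, so u = v.
With h(0) = 0 this makes h injective on all of ℤ_{41}, hence bijective (finite equal-size domain and codomain). In particular h is injective.
Since h is injective, we find the preimage of 19. The inverse of x ↦ x^13 on (ℤ_{41})^× is x ↦ x^37, because 13·37 = 481 = 12·40 + 1 ≡ 1 (mod 40) and x^{40} = 1 for x ≠ 0 (Fermat). So h⁻¹(19) = 19^37 mod 41.
Repeated squaring mod 41: 19^1 ≡ 19, 19^2 ≡ 19² = 361 ≡ 33, 19^4 ≡ 33² = 1089 ≡ 23, 19^8 ≡ 23² = 529 ≡ 37, 19^16 ≡ 37² = 1369 ≡ 16, 19^32 ≡ 16² = 256 ≡ 10. Since 37 = 32 + 4 + 1, 19^37 ≡ 10·23·19: 10·23 = 230 ≡ 25, then 25·19 = 475 ≡ 24. So 19^37 ≡ 24 (mod 41).
Hence h⁻¹(19) = 24.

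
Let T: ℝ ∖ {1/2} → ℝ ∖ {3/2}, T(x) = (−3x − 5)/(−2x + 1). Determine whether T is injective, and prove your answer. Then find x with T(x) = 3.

Suppose T(a) = T(b). Cross-multiplying: (−3a − 5)(−2b + 1) = (−3b − 5)(−2a + 1).
Expanding both sides and cancelling the symmetric terms leaves −13·(a − b) = 0. Since −13 ≠ 0, a = b. Thus T is injective.
Solving T(x) = 3: cross-multiplying gives −3x − 5 = 3(−2x + 1), which rearranges to 3x = 8, so x = 8/3.

8/3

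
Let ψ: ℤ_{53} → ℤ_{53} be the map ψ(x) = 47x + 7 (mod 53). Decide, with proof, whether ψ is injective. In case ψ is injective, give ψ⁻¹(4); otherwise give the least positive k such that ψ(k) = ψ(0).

Recall that ψ is injective if ψ(x_1) = ψ(x_2) implies x_1 = x_2.
If ψ(x_1) = ψ(x_2), then 47x_1 ≡ 47x_2 (mod 53). Because gcd(47, 53) = 1, we may cancel 47 to get x_1 ≡ x_2 (mod 53).
Hence ψ is injective.
We now compute 47⁻¹ mod 53 explicitly. Euclid's algorithm: 53 = 1·47 + 6, 47 = 7·6 + 5, 6 = 1·5 + 1; back-substituting gives 1 = 44·47 − 39·53, so 47⁻¹ ≡ 44 (mod 53).
Since ψ is injective, we compute ψ⁻¹(4): solve 47x + 7 ≡ 4 (mod 53), i.e. 47x ≡ 50 (mod 53).
Multiplying by 47⁻¹ = 44 gives x ≡ 44·50 = 2200 = 41·53 + 27 ≡ 27 (mod 53).
Check: ψ(27) = 47·27 + 7 = 1276 = 24·53 + 4 ≡ 4 (mod 53).

27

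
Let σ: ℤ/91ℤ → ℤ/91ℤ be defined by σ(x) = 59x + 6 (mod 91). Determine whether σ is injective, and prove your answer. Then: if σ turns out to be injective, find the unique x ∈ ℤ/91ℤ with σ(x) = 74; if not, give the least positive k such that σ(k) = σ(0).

32

Suppose σ(u) = σ(v) in ℤ/91ℤ. Then 59u + 6 ≡ 59v + 6 (mod 91), hence 59(u − v) ≡ 0 (mod 91).
Since gcd(59, 91) = 1, 59 is invertible modulo 91, therefore u − v ≡ 0 (mod 91), i.e. u = v.
Thus σ is injective.
We now compute 59⁻¹ mod 91 explicitly. Euclid's algorithm: 91 = 1·59 + 32, 59 = 1·32 + 27, 32 = 1·27 + 5, 27 = 5·5 + 2, 5 = 2·2 + 1; back-substituting gives 1 = 54·59 − 35·91, so 59⁻¹ ≡ 54 (mod 91).
Since σ is injective, we find σ⁻¹(74): we need 59x ≡ 74 − 6 ≡ 68 (mod 91). Using 59⁻¹ = 54: x ≡ 54·68 = 3672 = 40·91 + 32, so x = 32.
Check: σ(32) = 59·32 + 6 = 1894 = 20·91 + 74 ≡ 74 (mod 91).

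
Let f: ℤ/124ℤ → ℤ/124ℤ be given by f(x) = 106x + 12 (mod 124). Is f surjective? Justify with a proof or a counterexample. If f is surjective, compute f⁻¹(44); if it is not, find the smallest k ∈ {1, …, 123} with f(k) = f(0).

Since gcd(106, 124) = 2, we have 106x ≡ 0 (mod 2) for all x, so f(x) ≡ 0 (mod 2).
But 1 ≢ 0 (mod 2), so 1 ∈ ℤ/124ℤ has no preimage. Thus f is not surjective.
Since f is not surjective, we find the least positive k with f(k) = f(0): this means 106k ≡ 0 (mod 124), i.e. 124 ∣ 106k. Since gcd(106, 124) = 2, dividing through by 2 this holds exactly when 62 ∣ 53k, and as gcd(53, 62) = 1, exactly when 62 ∣ k.
The smallest positive such k is 62.

62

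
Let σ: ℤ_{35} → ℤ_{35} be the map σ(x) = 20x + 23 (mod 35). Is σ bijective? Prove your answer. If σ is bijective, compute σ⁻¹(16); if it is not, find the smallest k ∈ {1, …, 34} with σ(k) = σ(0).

We have gcd(20, 35) = 5 > 1. Taking x_1 = 0 and x_2 = 7: σ(0) = 23 and σ(7) = 20·7 + 23 = 163 ≡ 23 (mod 35).
So σ(0) = σ(7) while 0 ≠ 7, therefore σ is not injective, hence not bijective.
Since σ is not bijective, we find the least positive k with σ(k) = σ(0): this means 20k ≡ 0 (mod 35), i.e. 35 ∣ 20k. Since gcd(20, 35) = 5, dividing through by 5 this holds exactly when 7 ∣ 4k, and as gcd(4, 7) = 1, exactly when 7 ∣ k.
The smallest positive such k is 7.

7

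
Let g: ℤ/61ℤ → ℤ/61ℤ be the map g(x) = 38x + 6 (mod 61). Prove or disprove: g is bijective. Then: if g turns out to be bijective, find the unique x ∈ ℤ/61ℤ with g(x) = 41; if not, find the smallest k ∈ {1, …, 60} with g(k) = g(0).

25

By definition, g is injective when g(x_1) = g(x_2) forces x_1 = x_2.
Suppose g(x_1) = g(x_2) in ℤ/61ℤ. Then 38x_1 + 6 ≡ 38x_2 + 6 (mod 61), thus 38(x_1 − x_2) ≡ 0 (mod 61).
Since gcd(38, 61) = 1, 38 is invertible modulo 61, thus x_1 − x_2 ≡ 0 (mod 61), i.e. x_1 = x_2.
We now compute 38⁻¹ mod 61 explicitly. Euclid's algorithm: 61 = 1·38 + 23, 38 = 1·23 + 15, 23 = 1·15 + 8, 15 = 1·8 + 7, 8 = 1·7 + 1; back-substituting gives 1 = 53·38 − 33·61, so 38⁻¹ ≡ 53 (mod 61).
For any y ∈ ℤ/61ℤ, x = 53(y − 6) mod 61 satisfies g(x) = 38·53(y − 6) + 6 ≡ y (since 38·53 ≡ 1 mod 61). So every y has a preimage.
So g is bijective.
Since g is bijective, we compute g⁻¹(41): solve 38x + 6 ≡ 41 (mod 61), i.e. 38x ≡ 35 (mod 61).
Multiplying by 38⁻¹ = 53 gives x ≡ 53·35 = 1855 = 30·61 + 25 ≡ 25 (mod 61).
Check: g(25) = 38·25 + 6 = 956 = 15·61 + 41 ≡ 41 (mod 61).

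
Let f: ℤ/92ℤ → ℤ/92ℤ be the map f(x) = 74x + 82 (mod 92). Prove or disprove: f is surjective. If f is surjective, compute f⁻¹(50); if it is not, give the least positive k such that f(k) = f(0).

Recall that f is surjective if every y in the codomain equals f(x) for some x in the domain.
Since gcd(74, 92) = 2, we have 74x ≡ 0 (mod 2) for all x, so f(x) ≡ 0 (mod 2).
But 1 ≢ 0 (mod 2), so 1 ∈ ℤ/92ℤ has no preimage. So f is not surjective.
Since f is not surjective, we find the least positive k with f(k) = f(0): this means 74k ≡ 0 (mod 92), i.e. 92 ∣ 74k. Since gcd(74, 92) = 2, dividing through by 2 this holds exactly when 46 ∣ 37k, and as gcd(37, 46) = 1, exactly when 46 ∣ k.
The smallest positive such k is 46.

46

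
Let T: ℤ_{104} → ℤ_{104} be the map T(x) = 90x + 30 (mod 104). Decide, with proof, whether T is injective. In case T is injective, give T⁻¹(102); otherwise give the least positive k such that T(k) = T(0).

52

By definition, injectivity means: for all u, v in the domain, T(u) = T(v) implies u = v.
We have gcd(90, 104) = 2 > 1. Taking u = 0 and v = 52: T(0) = 30 and T(52) = 90·52 + 30 = 4710 ≡ 30 (mod 104).
So T(0) = T(52) while 0 ≠ 52, hence T is not injective.
Since T is not injective, we find the least positive k with T(k) = T(0): this means 90k ≡ 0 (mod 104), i.e. 104 ∣ 90k. Since gcd(90, 104) = 2, dividing through by 2 this holds exactly when 52 ∣ 45k, and as gcd(45, 52) = 1, exactly when 52 ∣ k.
The smallest positive such k is 52.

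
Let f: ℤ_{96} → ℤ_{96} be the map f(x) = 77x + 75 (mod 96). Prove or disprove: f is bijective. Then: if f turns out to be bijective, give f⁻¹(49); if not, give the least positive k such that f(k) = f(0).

Recall: f is injective when f(s) = f(t) forces s = t.
Suppose f(s) = f(t) in ℤ_{96}. Then 77s + 75 ≡ 77t + 75 (mod 96), therefore 77(s − t) ≡ 0 (mod 96).
Since gcd(77, 96) = 1, 77 is invertible modulo 96, thus s − t ≡ 0 (mod 96), i.e. s = t.
We now compute 77⁻¹ mod 96 explicitly. Euclid's algorithm: 96 = 1·77 + 19, 77 = 4·19 + 1; back-substituting gives 1 = 5·77 − 4·96, so 77⁻¹ ≡ 5 (mod 96).
For any y ∈ ℤ_{96}, x = 5(y − 75) mod 96 satisfies f(x) = 77·5(y − 75) + 75 ≡ y (since 77·5 ≡ 1 mod 96). So every y has a preimage.
Therefore f is bijective.
Since f is bijective, we compute f⁻¹(49): solve 77x + 75 ≡ 49 (mod 96), i.e. 77x ≡ 70 (mod 96).
Multiplying by 77⁻¹ = 5 gives x ≡ 5·70 = 350 = 3·96 + 62 ≡ 62 (mod 96).
Check: f(62) = 77·62 + 75 = 4849 = 50·96 + 49 ≡ 49 (mod 96).

62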